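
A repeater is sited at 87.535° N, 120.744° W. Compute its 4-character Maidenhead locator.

Shift to the Maidenhead origin (180°W, 90°S): lon 59.26, lat 177.53.
Field: 59.26/20 → 2 → C, 177.53/10 → 17 → R; chars CR.
Square: 19.26/2 → 9, 7.53/1 → 7; chars 97.

CR97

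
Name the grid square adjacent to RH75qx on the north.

RH76qa

Latitude subsquare x = 23; +1 → 24, wraps to 0 = a, carry into square.
Latitude square 5; +1 → 6.
The longitude characters are unchanged.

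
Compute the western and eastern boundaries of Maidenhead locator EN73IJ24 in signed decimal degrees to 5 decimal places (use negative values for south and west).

Field E=4, N=13: +4·20° lon, +13·10° lat → SW at lon -100°, lat 40°.
Square 7, 3: +7·2° lon, +3·1° lat → SW at lon -86°, lat 43°.
Subsquare i=8, j=9: +8·0.0833333° lon, +9·0.0416667° lat → SW at lon -85.3333°, lat 43.375°.
Extended square 2, 4: +2·0.00833333° lon, +4·0.00416667° lat → SW at lon -85.3167°, lat 43.3917°.
Cell spans 0.00833333° lon × 0.00416667° lat.
west -85.31667, east -85.30833.

-85.31667, -85.30833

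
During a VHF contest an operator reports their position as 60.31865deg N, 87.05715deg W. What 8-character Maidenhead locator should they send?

EP60lh36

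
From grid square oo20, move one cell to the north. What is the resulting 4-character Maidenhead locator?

Latitude square 0; +1 → 1.
The longitude characters are unchanged.

OO21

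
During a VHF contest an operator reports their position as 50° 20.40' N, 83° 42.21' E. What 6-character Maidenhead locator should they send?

Shift to the Maidenhead origin (180°W, 90°S): lon 263.7035, lat 140.3400.
Field: 263.7035/20 → 13 → N, 140.3400/10 → 14 → O; chars NO.
Square: 3.7035/2 → 1, 0.3400/1 → 0; chars 10.
Subsquare: 1.7035/0.0833333 → 20 → u, 0.3400/0.0416667 → 8 → i; chars ui.

NO10ui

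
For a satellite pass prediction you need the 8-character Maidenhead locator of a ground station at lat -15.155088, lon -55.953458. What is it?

Add 180° to longitude and 90° to latitude: 124.04654, 74.84491.
Field (20°×10°, letters A–R): 124.04654/20 → 6 → G, 74.84491/10 → 7 → H; chars GH.
Square (2°×1°, digits 0–9): 4.04654/2 → 2, 4.84491/1 → 4; chars 24.
Subsquare (5′×2.5′, letters a–x): 0.04654/0.0833333 → 0 → a, 0.84491/0.0416667 → 20 → u; chars au.
Extended square (30″×15″, digits 0–9): 0.04654/0.00833333 → 5, 0.01158/0.00416667 → 2; chars 52.

GH24au52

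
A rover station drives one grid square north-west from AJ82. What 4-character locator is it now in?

AJ73

Longitude square 8; −1 → 7.
Latitude square 2; +1 → 3.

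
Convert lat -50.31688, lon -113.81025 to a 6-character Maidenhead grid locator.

DD39cq

Shift to the Maidenhead origin (180°W, 90°S): lon 66.1898, lat 39.6831.
Field (20°×10°, letters A–R): 66.1898/20 → 3 → D, 39.6831/10 → 3 → D; chars DD.
Square (2°×1°, digits 0–9): 6.1898/2 → 3, 9.6831/1 → 9; chars 39.
Subsquare (5′×2.5′, letters a–x): 0.1898/0.0833333 → 2 → c, 0.6831/0.0416667 → 16 → q; chars cq.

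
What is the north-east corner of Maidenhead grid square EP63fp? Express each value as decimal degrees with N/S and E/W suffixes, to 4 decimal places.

63.6667° N, 87.5000° W

Field E=4, P=15: +4·20° lon, +15·10° lat → SW at lon -100°, lat 60°.
Square 6, 3: +6·2° lon, +3·1° lat → SW at lon -88°, lat 63°.
Subsquare f=5, p=15: +5·0.0833333° lon, +15·0.0416667° lat → SW at lon -87.5833°, lat 63.625°.
Cell spans 0.0833333° lon × 0.0416667° lat. NE corner is SW corner plus one full cell.
latitude 63.6667° N, longitude 87.5000° W.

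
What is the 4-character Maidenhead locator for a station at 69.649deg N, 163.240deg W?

AP89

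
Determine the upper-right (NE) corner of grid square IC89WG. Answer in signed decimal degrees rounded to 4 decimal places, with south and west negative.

-60.7083, -2.0833

Field I=8, C=2: +8·20° lon, +2·10° lat → SW at lon -20°, lat -70°.
Square 8, 9: +8·2° lon, +9·1° lat → SW at lon -4°, lat -61°.
Subsquare w=22, g=6: +22·0.0833333° lon, +6·0.0416667° lat → SW at lon -2.16667°, lat -60.75°.
Cell spans 0.0833333° lon × 0.0416667° lat. NE corner is SW corner plus one full cell.
latitude -60.7083, longitude -2.0833.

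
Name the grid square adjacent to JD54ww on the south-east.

JD54xv

Longitude subsquare w = 22; +1 → 23 = x.
Latitude subsquare w = 22; −1 → 21 = v.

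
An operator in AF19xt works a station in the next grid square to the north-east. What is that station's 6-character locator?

Longitude subsquare x = 23; +1 → 24, wraps to 0 = a, carry into square.
Longitude square 1; +1 → 2.
Latitude subsquare t = 19; +1 → 20 = u.

AF29au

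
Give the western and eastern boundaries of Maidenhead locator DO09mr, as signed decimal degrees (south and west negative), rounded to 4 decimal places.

-119.0000, -118.9167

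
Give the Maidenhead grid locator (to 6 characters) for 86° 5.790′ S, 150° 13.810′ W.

BA43vv

Add 180° to longitude and 90° to latitude: 29.7698, 3.9035.
Field: lon ⌊29.7698/20⌋ = 1 → B; lat ⌊3.9035/10⌋ = 0 → A.
Square: lon ⌊9.7698/2⌋ = 4; lat ⌊3.9035/1⌋ = 3.
Subsquare: lon ⌊1.7698/0.0833333⌋ = 21 → v; lat ⌊0.9035/0.0416667⌋ = 21 → v.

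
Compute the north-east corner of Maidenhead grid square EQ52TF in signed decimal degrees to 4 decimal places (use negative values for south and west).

72.2500, -88.3333

Field E=4, Q=16: +4·20° lon, +16·10° lat → SW at lon -100°, lat 70°.
Square 5, 2: +5·2° lon, +2·1° lat → SW at lon -90°, lat 72°.
Subsquare t=19, f=5: +19·0.0833333° lon, +5·0.0416667° lat → SW at lon -88.4167°, lat 72.2083°.
Cell spans 0.0833333° lon × 0.0416667° lat. NE corner is SW corner plus one full cell.
latitude 72.2500, longitude -88.3333.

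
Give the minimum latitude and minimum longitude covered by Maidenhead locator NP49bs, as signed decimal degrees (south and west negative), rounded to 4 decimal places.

69.7500, 88.0833

Field N=13, P=15: +13·20° lon, +15·10° lat → SW at lon 80°, lat 60°.
Square 4, 9: +4·2° lon, +9·1° lat → SW at lon 88°, lat 69°.
Subsquare b=1, s=18: +1·0.0833333° lon, +18·0.0416667° lat → SW at lon 88.0833°, lat 69.75°.
latitude 69.7500, longitude 88.0833.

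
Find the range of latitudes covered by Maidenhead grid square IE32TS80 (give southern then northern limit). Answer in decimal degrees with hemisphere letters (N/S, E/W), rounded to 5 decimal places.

47.25000° S, 47.24583° S

Field I=8, E=4: +8·20° lon, +4·10° lat → SW at lon -20°, lat -50°.
Square 3, 2: +3·2° lon, +2·1° lat → SW at lon -14°, lat -48°.
Subsquare t=19, s=18: +19·0.0833333° lon, +18·0.0416667° lat → SW at lon -12.4167°, lat -47.25°.
Extended square 8, 0: +8·0.00833333° lon, +0·0.00416667° lat → SW at lon -12.35°, lat -47.25°.
Cell spans 0.00833333° lon × 0.00416667° lat.
south 47.25000° S, north 47.24583° S.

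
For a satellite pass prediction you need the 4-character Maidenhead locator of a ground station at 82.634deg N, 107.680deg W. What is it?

DR62

Offset from 180°W / 90°S: lon 72.32°, lat 172.63°.
Field: lon ⌊72.32/20⌋ = 3 → D; lat ⌊172.63/10⌋ = 17 → R.
Square: lon ⌊12.32/2⌋ = 6; lat ⌊2.63/1⌋ = 2.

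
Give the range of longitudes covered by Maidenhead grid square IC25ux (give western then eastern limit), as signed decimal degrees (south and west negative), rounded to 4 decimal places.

Field I=8, C=2: +8·20° lon, +2·10° lat → SW at lon -20°, lat -70°.
Square 2, 5: +2·2° lon, +5·1° lat → SW at lon -16°, lat -65°.
Subsquare u=20, x=23: +20·0.0833333° lon, +23·0.0416667° lat → SW at lon -14.3333°, lat -64.0417°.
Cell spans 0.0833333° lon × 0.0416667° lat.
west -14.3333, east -14.2500.

-14.3333, -14.2500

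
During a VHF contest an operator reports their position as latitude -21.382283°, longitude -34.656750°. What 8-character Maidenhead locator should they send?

Offset from 180°W / 90°S: lon 145.34325°, lat 68.61772°.
Field (20°×10°, letters A–R): 145.34325/20 → 7 → H, 68.61772/10 → 6 → G; chars HG.
Square (2°×1°, digits 0–9): 5.34325/2 → 2, 8.61772/1 → 8; chars 28.
Subsquare (5′×2.5′, letters a–x): 1.34325/0.0833333 → 16 → q, 0.61772/0.0416667 → 14 → o; chars qo.
Extended square (30″×15″, digits 0–9): 0.00992/0.00833333 → 1, 0.03438/0.00416667 → 8; chars 18.

HG28qo18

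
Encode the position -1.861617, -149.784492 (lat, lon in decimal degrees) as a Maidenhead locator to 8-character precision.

BI58cd53

Add 180° to longitude and 90° to latitude: 30.21551, 88.13838.
Field: lon ⌊30.21551/20⌋ = 1 → B; lat ⌊88.13838/10⌋ = 8 → I.
Square: lon ⌊10.21551/2⌋ = 5; lat ⌊8.13838/1⌋ = 8.
Subsquare: lon ⌊0.21551/0.0833333⌋ = 2 → c; lat ⌊0.13838/0.0416667⌋ = 3 → d.
Extended square: lon ⌊0.04884/0.00833333⌋ = 5; lat ⌊0.01338/0.00416667⌋ = 3.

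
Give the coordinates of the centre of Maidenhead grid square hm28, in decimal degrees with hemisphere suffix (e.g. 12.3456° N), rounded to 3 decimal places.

38.500° N, 35.000° W

Field H=7, M=12: +7·20° lon, +12·10° lat → SW at lon -40°, lat 30°.
Square 2, 8: +2·2° lon, +8·1° lat → SW at lon -36°, lat 38°.
Cell spans 2° lon × 1° lat. Centre is SW corner plus half of each.
latitude 38.500° N, longitude 35.000° W.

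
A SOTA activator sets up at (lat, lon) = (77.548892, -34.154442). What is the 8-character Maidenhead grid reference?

Offset from 180°W / 90°S: lon 145.84556°, lat 167.54889°.
Field: 145.84556/20 → 7 → H, 167.54889/10 → 16 → Q; chars HQ.
Square: 5.84556/2 → 2, 7.54889/1 → 7; chars 27.
Subsquare: 1.84556/0.0833333 → 22 → w, 0.54889/0.0416667 → 13 → n; chars wn.
Extended square: 0.01222/0.00833333 → 1, 0.00723/0.00416667 → 1; chars 11.

HQ27wn11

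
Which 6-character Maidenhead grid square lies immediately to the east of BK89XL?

BK99al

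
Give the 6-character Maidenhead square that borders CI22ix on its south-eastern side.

CI22jw

Longitude subsquare i = 8; +1 → 9 = j.
Latitude subsquare x = 23; −1 → 22 = w.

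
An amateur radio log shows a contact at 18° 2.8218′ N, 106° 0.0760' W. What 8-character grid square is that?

Shift to the Maidenhead origin (180°W, 90°S): lon 73.99873, lat 108.04703.
Field (20°×10°, letters A–R): 73.99873/20 → 3 → D, 108.04703/10 → 10 → K; chars DK.
Square (2°×1°, digits 0–9): 13.99873/2 → 6, 8.04703/1 → 8; chars 68.
Subsquare (5′×2.5′, letters a–x): 1.99873/0.0833333 → 23 → x, 0.04703/0.0416667 → 1 → b; chars xb.
Extended square (30″×15″, digits 0–9): 0.08207/0.00833333 → 9, 0.00536/0.00416667 → 1; chars 91.

DK68xb91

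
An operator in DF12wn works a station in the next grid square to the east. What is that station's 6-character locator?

DF12xn

Longitude subsquare w = 22; +1 → 23 = x.
The latitude characters are unchanged.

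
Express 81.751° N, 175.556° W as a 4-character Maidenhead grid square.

AR21

Add 180° to longitude and 90° to latitude: 4.44, 171.75.
Field: 4.44/20 → 0 → A, 171.75/10 → 17 → R; chars AR.
Square: 4.44/2 → 2, 1.75/1 → 1; chars 21.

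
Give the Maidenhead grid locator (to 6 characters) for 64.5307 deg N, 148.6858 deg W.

Add 180° to longitude and 90° to latitude: 31.3142, 154.5307.
Field: 31.3142/20 → 1 → B, 154.5307/10 → 15 → P; chars BP.
Square: 11.3142/2 → 5, 4.5307/1 → 4; chars 54.
Subsquare: 1.3142/0.0833333 → 15 → p, 0.5307/0.0416667 → 12 → m; chars pm.

BP54pm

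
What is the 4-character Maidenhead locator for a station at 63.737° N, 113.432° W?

DP33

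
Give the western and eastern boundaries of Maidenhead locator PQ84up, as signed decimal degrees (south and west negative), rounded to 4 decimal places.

137.6667, 137.7500

Field P=15, Q=16: +15·20° lon, +16·10° lat → SW at lon 120°, lat 70°.
Square 8, 4: +8·2° lon, +4·1° lat → SW at lon 136°, lat 74°.
Subsquare u=20, p=15: +20·0.0833333° lon, +15·0.0416667° lat → SW at lon 137.667°, lat 74.625°.
Cell spans 0.0833333° lon × 0.0416667° lat.
west 137.6667, east 137.7500.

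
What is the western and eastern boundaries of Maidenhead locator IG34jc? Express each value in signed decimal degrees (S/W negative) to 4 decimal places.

Field I=8, G=6: +8·20° lon, +6·10° lat → SW at lon -20°, lat -30°.
Square 3, 4: +3·2° lon, +4·1° lat → SW at lon -14°, lat -26°.
Subsquare j=9, c=2: +9·0.0833333° lon, +2·0.0416667° lat → SW at lon -13.25°, lat -25.9167°.
Cell spans 0.0833333° lon × 0.0416667° lat.
west -13.2500, east -13.1667.

-13.2500, -13.1667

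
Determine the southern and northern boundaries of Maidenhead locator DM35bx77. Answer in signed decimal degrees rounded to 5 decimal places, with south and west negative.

Field D=3, M=12: +3·20° lon, +12·10° lat → SW at lon -120°, lat 30°.
Square 3, 5: +3·2° lon, +5·1° lat → SW at lon -114°, lat 35°.
Subsquare b=1, x=23: +1·0.0833333° lon, +23·0.0416667° lat → SW at lon -113.917°, lat 35.9583°.
Extended square 7, 7: +7·0.00833333° lon, +7·0.00416667° lat → SW at lon -113.858°, lat 35.9875°.
Cell spans 0.00833333° lon × 0.00416667° lat.
south 35.98750, north 35.99167.

35.98750, 35.99167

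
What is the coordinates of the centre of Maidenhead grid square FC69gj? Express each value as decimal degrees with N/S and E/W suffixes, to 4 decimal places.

Field F=5, C=2: +5·20° lon, +2·10° lat → SW at lon -80°, lat -70°.
Square 6, 9: +6·2° lon, +9·1° lat → SW at lon -68°, lat -61°.
Subsquare g=6, j=9: +6·0.0833333° lon, +9·0.0416667° lat → SW at lon -67.5°, lat -60.625°.
Cell spans 0.0833333° lon × 0.0416667° lat. Centre is SW corner plus half of each.
latitude 60.6042° S, longitude 67.4583° W.

60.6042° S, 67.4583° W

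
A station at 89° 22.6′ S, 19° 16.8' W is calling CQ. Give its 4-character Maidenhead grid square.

IA00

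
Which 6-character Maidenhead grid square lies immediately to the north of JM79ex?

JN70ea

Latitude subsquare x = 23; +1 → 24, wraps to 0 = a, carry into square.
Latitude square 9; +1 → 10, wraps to 0, carry into field.
Latitude field M = 12; +1 → 13 = N.
The longitude characters are unchanged.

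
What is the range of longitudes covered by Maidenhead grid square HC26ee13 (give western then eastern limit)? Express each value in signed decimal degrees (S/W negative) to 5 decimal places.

-35.65833, -35.65000

Field H=7, C=2: +7·20° lon, +2·10° lat → SW at lon -40°, lat -70°.
Square 2, 6: +2·2° lon, +6·1° lat → SW at lon -36°, lat -64°.
Subsquare e=4, e=4: +4·0.0833333° lon, +4·0.0416667° lat → SW at lon -35.6667°, lat -63.8333°.
Extended square 1, 3: +1·0.00833333° lon, +3·0.00416667° lat → SW at lon -35.6583°, lat -63.8208°.
Cell spans 0.00833333° lon × 0.00416667° lat.
west -35.65833, east -35.65000.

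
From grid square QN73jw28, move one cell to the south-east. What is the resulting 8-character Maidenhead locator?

QN73jw37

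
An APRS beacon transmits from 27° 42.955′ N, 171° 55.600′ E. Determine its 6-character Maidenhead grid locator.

Shift to the Maidenhead origin (180°W, 90°S): lon 351.9267, lat 117.7159.
Field: 351.9267/20 → 17 → R, 117.7159/10 → 11 → L; chars RL.
Square: 11.9267/2 → 5, 7.7159/1 → 7; chars 57.
Subsquare: 1.9267/0.0833333 → 23 → x, 0.7159/0.0416667 → 17 → r; chars xr.

RL57xr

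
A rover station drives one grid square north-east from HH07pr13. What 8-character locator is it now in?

HH07pr24

Longitude extended square 1; +1 → 2.
Latitude extended square 3; +1 → 4.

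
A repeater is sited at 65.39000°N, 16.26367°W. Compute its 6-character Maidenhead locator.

Add 180° to longitude and 90° to latitude: 163.7363, 155.3900.
Field: 163.7363/20 → 8 → I, 155.3900/10 → 15 → P; chars IP.
Square: 3.7363/2 → 1, 5.3900/1 → 5; chars 15.
Subsquare: 1.7363/0.0833333 → 20 → u, 0.3900/0.0416667 → 9 → j; chars uj.

IP15uj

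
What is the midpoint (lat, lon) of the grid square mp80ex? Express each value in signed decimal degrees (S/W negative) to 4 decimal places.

Field M=12, P=15: +12·20° lon, +15·10° lat → SW at lon 60°, lat 60°.
Square 8, 0: +8·2° lon, +0·1° lat → SW at lon 76°, lat 60°.
Subsquare e=4, x=23: +4·0.0833333° lon, +23·0.0416667° lat → SW at lon 76.3333°, lat 60.9583°.
Cell spans 0.0833333° lon × 0.0416667° lat. Centre is SW corner plus half of each.
latitude 60.9792, longitude 76.3750.

60.9792, 76.3750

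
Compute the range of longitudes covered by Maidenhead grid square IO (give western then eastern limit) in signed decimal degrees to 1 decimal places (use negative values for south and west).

-20.0, 0.0

Field I=8, O=14: +8·20° lon, +14·10° lat → SW at lon -20°, lat 50°.
Cell spans 20° lon × 10° lat.
west -20.0, east 0.0.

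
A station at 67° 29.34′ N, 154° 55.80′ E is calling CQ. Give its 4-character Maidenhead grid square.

Add 180° to longitude and 90° to latitude: 334.93, 157.49.
Field: lon ⌊334.93/20⌋ = 16 → Q; lat ⌊157.49/10⌋ = 15 → P.
Square: lon ⌊14.93/2⌋ = 7; lat ⌊7.49/1⌋ = 7.

QP77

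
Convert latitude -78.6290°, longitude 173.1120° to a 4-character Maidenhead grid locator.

RB61

Add 180° to longitude and 90° to latitude: 353.11, 11.37.
Field: lon ⌊353.11/20⌋ = 17 → R; lat ⌊11.37/10⌋ = 1 → B.
Square: lon ⌊13.11/2⌋ = 6; lat ⌊1.37/1⌋ = 1.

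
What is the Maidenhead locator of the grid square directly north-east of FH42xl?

FH52am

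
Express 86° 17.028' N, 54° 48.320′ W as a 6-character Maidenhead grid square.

Offset from 180°W / 90°S: lon 125.1947°, lat 176.2838°.
Field: lon ⌊125.1947/20⌋ = 6 → G; lat ⌊176.2838/10⌋ = 17 → R.
Square: lon ⌊5.1947/2⌋ = 2; lat ⌊6.2838/1⌋ = 6.
Subsquare: lon ⌊1.1947/0.0833333⌋ = 14 → o; lat ⌊0.2838/0.0416667⌋ = 6 → g.

GR26og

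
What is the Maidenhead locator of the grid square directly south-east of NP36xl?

NP46ak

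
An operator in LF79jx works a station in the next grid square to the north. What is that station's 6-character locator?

LG70ja

Latitude subsquare x = 23; +1 → 24, wraps to 0 = a, carry into square.
Latitude square 9; +1 → 10, wraps to 0, carry into field.
Latitude field F = 5; +1 → 6 = G.
The longitude characters are unchanged.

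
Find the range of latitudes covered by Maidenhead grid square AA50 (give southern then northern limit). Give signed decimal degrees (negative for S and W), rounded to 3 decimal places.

-90.000, -89.000

Field A=0, A=0: +0·20° lon, +0·10° lat → SW at lon -180°, lat -90°.
Square 5, 0: +5·2° lon, +0·1° lat → SW at lon -170°, lat -90°.
Cell spans 2° lon × 1° lat.
south -90.000, north -89.000.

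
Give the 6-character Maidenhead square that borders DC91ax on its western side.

DC81xx

Longitude subsquare a = 0; −1 → -1, wraps to 23 = x, carry into square.
Longitude square 9; −1 → 8.
The latitude characters are unchanged.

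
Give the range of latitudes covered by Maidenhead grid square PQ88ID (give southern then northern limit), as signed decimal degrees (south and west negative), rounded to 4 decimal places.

Field P=15, Q=16: +15·20° lon, +16·10° lat → SW at lon 120°, lat 70°.
Square 8, 8: +8·2° lon, +8·1° lat → SW at lon 136°, lat 78°.
Subsquare i=8, d=3: +8·0.0833333° lon, +3·0.0416667° lat → SW at lon 136.667°, lat 78.125°.
Cell spans 0.0833333° lon × 0.0416667° lat.
south 78.1250, north 78.1667.

78.1250, 78.1667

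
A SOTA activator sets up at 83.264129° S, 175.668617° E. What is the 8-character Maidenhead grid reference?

RA76ur06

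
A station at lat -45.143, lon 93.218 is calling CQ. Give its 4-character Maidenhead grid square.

NE64

Offset from 180°W / 90°S: lon 273.22°, lat 44.86°.
Field: 273.22/20 → 13 → N, 44.86/10 → 4 → E; chars NE.
Square: 13.22/2 → 6, 4.86/1 → 4; chars 64.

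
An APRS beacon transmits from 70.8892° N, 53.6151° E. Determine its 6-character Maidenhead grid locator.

LQ60tv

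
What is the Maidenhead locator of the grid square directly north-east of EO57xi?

Longitude subsquare x = 23; +1 → 24, wraps to 0 = a, carry into square.
Longitude square 5; +1 → 6.
Latitude subsquare i = 8; +1 → 9 = j.

EO67aj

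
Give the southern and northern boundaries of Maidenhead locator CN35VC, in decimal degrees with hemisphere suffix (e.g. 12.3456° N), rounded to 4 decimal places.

45.0833° N, 45.1250° N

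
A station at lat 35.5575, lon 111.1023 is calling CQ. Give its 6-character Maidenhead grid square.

OM55nn

Add 180° to longitude and 90° to latitude: 291.1023, 125.5575.
Field: 291.1023/20 → 14 → O, 125.5575/10 → 12 → M; chars OM.
Square: 11.1023/2 → 5, 5.5575/1 → 5; chars 55.
Subsquare: 1.1023/0.0833333 → 13 → n, 0.5575/0.0416667 → 13 → n; chars nn.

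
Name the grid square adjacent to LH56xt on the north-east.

LH66au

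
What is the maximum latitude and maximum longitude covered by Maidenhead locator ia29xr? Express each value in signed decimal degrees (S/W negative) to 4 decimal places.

-80.2500, -14.0000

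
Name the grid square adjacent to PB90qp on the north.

Latitude subsquare p = 15; +1 → 16 = q.
The longitude characters are unchanged.

PB90qq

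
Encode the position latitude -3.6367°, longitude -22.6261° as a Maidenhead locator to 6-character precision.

Shift to the Maidenhead origin (180°W, 90°S): lon 157.3739, lat 86.3633.
Field: 157.3739/20 → 7 → H, 86.3633/10 → 8 → I; chars HI.
Square: 17.3739/2 → 8, 6.3633/1 → 6; chars 86.
Subsquare: 1.3739/0.0833333 → 16 → q, 0.3633/0.0416667 → 8 → i; chars qi.

HI86qi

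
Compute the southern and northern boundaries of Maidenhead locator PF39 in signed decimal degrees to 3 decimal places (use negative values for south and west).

Field P=15, F=5: +15·20° lon, +5·10° lat → SW at lon 120°, lat -40°.
Square 3, 9: +3·2° lon, +9·1° lat → SW at lon 126°, lat -31°.
Cell spans 2° lon × 1° lat.
south -31.000, north -30.000.

-31.000, -30.000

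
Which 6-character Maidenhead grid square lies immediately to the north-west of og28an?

Longitude subsquare a = 0; −1 → -1, wraps to 23 = x, carry into square.
Longitude square 2; −1 → 1.
Latitude subsquare n = 13; +1 → 14 = o.

OG18xo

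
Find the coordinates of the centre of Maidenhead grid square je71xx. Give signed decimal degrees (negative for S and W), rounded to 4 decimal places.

-48.0208, 15.9583

Field J=9, E=4: +9·20° lon, +4·10° lat → SW at lon 0°, lat -50°.
Square 7, 1: +7·2° lon, +1·1° lat → SW at lon 14°, lat -49°.
Subsquare x=23, x=23: +23·0.0833333° lon, +23·0.0416667° lat → SW at lon 15.9167°, lat -48.0417°.
Cell spans 0.0833333° lon × 0.0416667° lat. Centre is SW corner plus half of each.
latitude -48.0208, longitude 15.9583.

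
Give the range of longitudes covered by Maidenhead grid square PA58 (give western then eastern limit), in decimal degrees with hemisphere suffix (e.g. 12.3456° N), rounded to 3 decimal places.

130.000° E, 132.000° E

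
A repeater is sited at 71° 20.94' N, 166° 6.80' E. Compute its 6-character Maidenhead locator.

Shift to the Maidenhead origin (180°W, 90°S): lon 346.1133, lat 161.3490.
Field: 346.1133/20 → 17 → R, 161.3490/10 → 16 → Q; chars RQ.
Square: 6.1133/2 → 3, 1.3490/1 → 1; chars 31.
Subsquare: 0.1133/0.0833333 → 1 → b, 0.3490/0.0416667 → 8 → i; chars bi.

RQ31bi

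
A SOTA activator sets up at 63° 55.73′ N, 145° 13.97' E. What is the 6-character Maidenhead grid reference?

QP23ow

Shift to the Maidenhead origin (180°W, 90°S): lon 325.2328, lat 153.9288.
Field: lon ⌊325.2328/20⌋ = 16 → Q; lat ⌊153.9288/10⌋ = 15 → P.
Square: lon ⌊5.2328/2⌋ = 2; lat ⌊3.9288/1⌋ = 3.
Subsquare: lon ⌊1.2328/0.0833333⌋ = 14 → o; lat ⌊0.9288/0.0416667⌋ = 22 → w.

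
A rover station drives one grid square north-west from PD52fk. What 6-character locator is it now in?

PD52el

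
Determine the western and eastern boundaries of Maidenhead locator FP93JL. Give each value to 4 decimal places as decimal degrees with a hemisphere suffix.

61.2500° W, 61.1667° W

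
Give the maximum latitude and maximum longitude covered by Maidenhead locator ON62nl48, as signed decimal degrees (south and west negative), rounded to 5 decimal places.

42.49583, 113.12500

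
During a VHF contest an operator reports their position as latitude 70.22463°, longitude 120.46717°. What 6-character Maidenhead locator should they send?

Offset from 180°W / 90°S: lon 300.4672°, lat 160.2246°.
Field (20°×10°, letters A–R): 300.4672/20 → 15 → P, 160.2246/10 → 16 → Q; chars PQ.
Square (2°×1°, digits 0–9): 0.4672/2 → 0, 0.2246/1 → 0; chars 00.
Subsquare (5′×2.5′, letters a–x): 0.4672/0.0833333 → 5 → f, 0.2246/0.0416667 → 5 → f; chars ff.

PQ00ff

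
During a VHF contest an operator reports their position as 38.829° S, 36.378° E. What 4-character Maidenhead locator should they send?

KF81

Add 180° to longitude and 90° to latitude: 216.38, 51.17.
Field: 216.38/20 → 10 → K, 51.17/10 → 5 → F; chars KF.
Square: 16.38/2 → 8, 1.17/1 → 1; chars 81.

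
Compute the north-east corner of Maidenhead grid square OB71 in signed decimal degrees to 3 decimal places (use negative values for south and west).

Field O=14, B=1: +14·20° lon, +1·10° lat → SW at lon 100°, lat -80°.
Square 7, 1: +7·2° lon, +1·1° lat → SW at lon 114°, lat -79°.
Cell spans 2° lon × 1° lat. NE corner is SW corner plus one full cell.
latitude -78.000, longitude 116.000.

-78.000, 116.000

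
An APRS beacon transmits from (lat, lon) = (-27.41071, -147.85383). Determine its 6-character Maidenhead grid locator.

BG62bo

Add 180° to longitude and 90° to latitude: 32.1462, 62.5893.
Field: 32.1462/20 → 1 → B, 62.5893/10 → 6 → G; chars BG.
Square: 12.1462/2 → 6, 2.5893/1 → 2; chars 62.
Subsquare: 0.1462/0.0833333 → 1 → b, 0.5893/0.0416667 → 14 → o; chars bo.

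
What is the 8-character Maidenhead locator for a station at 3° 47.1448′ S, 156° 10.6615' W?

BI16vf81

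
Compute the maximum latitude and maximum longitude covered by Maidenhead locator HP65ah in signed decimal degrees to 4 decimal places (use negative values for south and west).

65.3333, -27.9167

Field H=7, P=15: +7·20° lon, +15·10° lat → SW at lon -40°, lat 60°.
Square 6, 5: +6·2° lon, +5·1° lat → SW at lon -28°, lat 65°.
Subsquare a=0, h=7: +0·0.0833333° lon, +7·0.0416667° lat → SW at lon -28°, lat 65.2917°.
Cell spans 0.0833333° lon × 0.0416667° lat. NE corner is SW corner plus one full cell.
latitude 65.3333, longitude -27.9167.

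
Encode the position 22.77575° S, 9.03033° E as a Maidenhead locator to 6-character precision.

JG47mf

Offset from 180°W / 90°S: lon 189.0303°, lat 67.2242°.
Field: 189.0303/20 → 9 → J, 67.2242/10 → 6 → G; chars JG.
Square: 9.0303/2 → 4, 7.2242/1 → 7; chars 47.
Subsquare: 1.0303/0.0833333 → 12 → m, 0.2242/0.0416667 → 5 → f; chars mf.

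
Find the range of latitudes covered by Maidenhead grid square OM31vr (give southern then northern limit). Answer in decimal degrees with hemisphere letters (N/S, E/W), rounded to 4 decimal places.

Field O=14, M=12: +14·20° lon, +12·10° lat → SW at lon 100°, lat 30°.
Square 3, 1: +3·2° lon, +1·1° lat → SW at lon 106°, lat 31°.
Subsquare v=21, r=17: +21·0.0833333° lon, +17·0.0416667° lat → SW at lon 107.75°, lat 31.7083°.
Cell spans 0.0833333° lon × 0.0416667° lat.
south 31.7083° N, north 31.7500° N.

31.7083° N, 31.7500° N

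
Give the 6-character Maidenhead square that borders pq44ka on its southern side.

Latitude subsquare a = 0; −1 → -1, wraps to 23 = x, carry into square.
Latitude square 4; −1 → 3.
The longitude characters are unchanged.

PQ43kx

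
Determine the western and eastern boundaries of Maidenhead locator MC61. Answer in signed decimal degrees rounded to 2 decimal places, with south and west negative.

72.00, 74.00

Field M=12, C=2: +12·20° lon, +2·10° lat → SW at lon 60°, lat -70°.
Square 6, 1: +6·2° lon, +1·1° lat → SW at lon 72°, lat -69°.
Cell spans 2° lon × 1° lat.
west 72.00, east 74.00.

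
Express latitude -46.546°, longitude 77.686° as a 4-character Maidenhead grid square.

ME83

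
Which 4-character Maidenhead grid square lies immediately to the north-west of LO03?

Longitude square 0; −1 → -1, wraps to 9, carry into field.
Longitude field L = 11; −1 → 10 = K.
Latitude square 3; +1 → 4.

KO94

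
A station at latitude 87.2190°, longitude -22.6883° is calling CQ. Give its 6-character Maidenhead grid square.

Shift to the Maidenhead origin (180°W, 90°S): lon 157.3117, lat 177.2190.
Field: lon ⌊157.3117/20⌋ = 7 → H; lat ⌊177.2190/10⌋ = 17 → R.
Square: lon ⌊17.3117/2⌋ = 8; lat ⌊7.2190/1⌋ = 7.
Subsquare: lon ⌊1.3117/0.0833333⌋ = 15 → p; lat ⌊0.2190/0.0416667⌋ = 5 → f.

HR87pf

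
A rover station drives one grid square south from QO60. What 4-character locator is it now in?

Latitude square 0; −1 → -1, wraps to 9, carry into field.
Latitude field O = 14; −1 → 13 = N.
The longitude characters are unchanged.

QN69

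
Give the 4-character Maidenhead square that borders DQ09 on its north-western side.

CR90

Longitude square 0; −1 → -1, wraps to 9, carry into field.
Longitude field D = 3; −1 → 2 = C.
Latitude square 9; +1 → 10, wraps to 0, carry into field.
Latitude field Q = 16; +1 → 17 = R.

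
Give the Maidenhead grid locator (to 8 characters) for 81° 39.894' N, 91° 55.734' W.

Add 180° to longitude and 90° to latitude: 88.07110, 171.66490.
Field: 88.07110/20 → 4 → E, 171.66490/10 → 17 → R; chars ER.
Square: 8.07110/2 → 4, 1.66490/1 → 1; chars 41.
Subsquare: 0.07110/0.0833333 → 0 → a, 0.66490/0.0416667 → 15 → p; chars ap.
Extended square: 0.07110/0.00833333 → 8, 0.03990/0.00416667 → 9; chars 89.

ER41ap89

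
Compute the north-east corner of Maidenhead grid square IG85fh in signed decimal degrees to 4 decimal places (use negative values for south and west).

-24.6667, -3.5000

Field I=8, G=6: +8·20° lon, +6·10° lat → SW at lon -20°, lat -30°.
Square 8, 5: +8·2° lon, +5·1° lat → SW at lon -4°, lat -25°.
Subsquare f=5, h=7: +5·0.0833333° lon, +7·0.0416667° lat → SW at lon -3.58333°, lat -24.7083°.
Cell spans 0.0833333° lon × 0.0416667° lat. NE corner is SW corner plus one full cell.
latitude -24.6667, longitude -3.5000.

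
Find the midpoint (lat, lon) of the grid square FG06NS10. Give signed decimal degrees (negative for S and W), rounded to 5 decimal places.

-23.24792, -78.90417

Field F=5, G=6: +5·20° lon, +6·10° lat → SW at lon -80°, lat -30°.
Square 0, 6: +0·2° lon, +6·1° lat → SW at lon -80°, lat -24°.
Subsquare n=13, s=18: +13·0.0833333° lon, +18·0.0416667° lat → SW at lon -78.9167°, lat -23.25°.
Extended square 1, 0: +1·0.00833333° lon, +0·0.00416667° lat → SW at lon -78.9083°, lat -23.25°.
Cell spans 0.00833333° lon × 0.00416667° lat. Centre is SW corner plus half of each.
latitude -23.24792, longitude -78.90417.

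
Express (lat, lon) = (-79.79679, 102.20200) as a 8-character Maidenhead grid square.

OB10ce48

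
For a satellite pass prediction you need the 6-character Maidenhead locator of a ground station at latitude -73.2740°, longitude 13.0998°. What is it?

JB66nr

Add 180° to longitude and 90° to latitude: 193.0998, 16.7260.
Field: 193.0998/20 → 9 → J, 16.7260/10 → 1 → B; chars JB.
Square: 13.0998/2 → 6, 6.7260/1 → 6; chars 66.
Subsquare: 1.0998/0.0833333 → 13 → n, 0.7260/0.0416667 → 17 → r; chars nr.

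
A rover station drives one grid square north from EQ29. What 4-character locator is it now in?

ER20

Latitude square 9; +1 → 10, wraps to 0, carry into field.
Latitude field Q = 16; +1 → 17 = R.
The longitude characters are unchanged.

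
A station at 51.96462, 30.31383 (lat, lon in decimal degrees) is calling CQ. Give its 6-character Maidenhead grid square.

KO51dx

Add 180° to longitude and 90° to latitude: 210.3138, 141.9646.
Field (20°×10°, letters A–R): 210.3138/20 → 10 → K, 141.9646/10 → 14 → O; chars KO.
Square (2°×1°, digits 0–9): 10.3138/2 → 5, 1.9646/1 → 1; chars 51.
Subsquare (5′×2.5′, letters a–x): 0.3138/0.0833333 → 3 → d, 0.9646/0.0416667 → 23 → x; chars dx.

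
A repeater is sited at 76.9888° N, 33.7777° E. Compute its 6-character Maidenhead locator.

KQ66vx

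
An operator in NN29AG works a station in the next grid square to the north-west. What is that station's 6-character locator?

Longitude subsquare a = 0; −1 → -1, wraps to 23 = x, carry into square.
Longitude square 2; −1 → 1.
Latitude subsquare g = 6; +1 → 7 = h.

NN19xh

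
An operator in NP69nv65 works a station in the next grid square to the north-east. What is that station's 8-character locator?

NP69nv76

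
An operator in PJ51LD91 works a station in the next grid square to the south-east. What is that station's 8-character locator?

Longitude extended square 9; +1 → 10, wraps to 0, carry into subsquare.
Longitude subsquare l = 11; +1 → 12 = m.
Latitude extended square 1; −1 → 0.

PJ51md00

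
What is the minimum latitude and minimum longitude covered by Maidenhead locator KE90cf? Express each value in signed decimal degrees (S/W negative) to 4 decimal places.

-49.7917, 38.1667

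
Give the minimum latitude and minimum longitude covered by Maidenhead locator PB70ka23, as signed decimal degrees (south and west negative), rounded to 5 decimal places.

-79.98750, 134.85000

Field P=15, B=1: +15·20° lon, +1·10° lat → SW at lon 120°, lat -80°.
Square 7, 0: +7·2° lon, +0·1° lat → SW at lon 134°, lat -80°.
Subsquare k=10, a=0: +10·0.0833333° lon, +0·0.0416667° lat → SW at lon 134.833°, lat -80°.
Extended square 2, 3: +2·0.00833333° lon, +3·0.00416667° lat → SW at lon 134.85°, lat -79.9875°.
latitude -79.98750, longitude 134.85000.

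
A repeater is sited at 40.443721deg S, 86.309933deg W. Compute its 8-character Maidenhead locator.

Shift to the Maidenhead origin (180°W, 90°S): lon 93.69007, lat 49.55628.
Field: lon ⌊93.69007/20⌋ = 4 → E; lat ⌊49.55628/10⌋ = 4 → E.
Square: lon ⌊13.69007/2⌋ = 6; lat ⌊9.55628/1⌋ = 9.
Subsquare: lon ⌊1.69007/0.0833333⌋ = 20 → u; lat ⌊0.55628/0.0416667⌋ = 13 → n.
Extended square: lon ⌊0.02340/0.00833333⌋ = 2; lat ⌊0.01461/0.00416667⌋ = 3.

EE69un23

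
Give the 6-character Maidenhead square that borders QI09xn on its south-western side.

Longitude subsquare x = 23; −1 → 22 = w.
Latitude subsquare n = 13; −1 → 12 = m.

QI09wm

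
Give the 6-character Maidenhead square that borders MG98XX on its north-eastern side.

Longitude subsquare x = 23; +1 → 24, wraps to 0 = a, carry into square.
Longitude square 9; +1 → 10, wraps to 0, carry into field.
Longitude field M = 12; +1 → 13 = N.
Latitude subsquare x = 23; +1 → 24, wraps to 0 = a, carry into square.
Latitude square 8; +1 → 9.

NG09aa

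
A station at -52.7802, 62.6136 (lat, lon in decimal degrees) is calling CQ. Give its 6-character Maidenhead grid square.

MD17hf

Add 180° to longitude and 90° to latitude: 242.6136, 37.2198.
Field (20°×10°, letters A–R): 242.6136/20 → 12 → M, 37.2198/10 → 3 → D; chars MD.
Square (2°×1°, digits 0–9): 2.6136/2 → 1, 7.2198/1 → 7; chars 17.
Subsquare (5′×2.5′, letters a–x): 0.6136/0.0833333 → 7 → h, 0.2198/0.0416667 → 5 → f; chars hf.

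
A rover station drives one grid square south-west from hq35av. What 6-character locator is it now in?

Longitude subsquare a = 0; −1 → -1, wraps to 23 = x, carry into square.
Longitude square 3; −1 → 2.
Latitude subsquare v = 21; −1 → 20 = u.

HQ25xu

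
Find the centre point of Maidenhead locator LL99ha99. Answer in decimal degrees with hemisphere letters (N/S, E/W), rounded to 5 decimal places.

29.03958° N, 58.66250° E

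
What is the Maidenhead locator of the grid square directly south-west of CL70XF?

Longitude subsquare x = 23; −1 → 22 = w.
Latitude subsquare f = 5; −1 → 4 = e.

CL70we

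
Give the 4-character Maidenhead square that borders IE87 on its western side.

IE77

Longitude square 8; −1 → 7.
The latitude characters are unchanged.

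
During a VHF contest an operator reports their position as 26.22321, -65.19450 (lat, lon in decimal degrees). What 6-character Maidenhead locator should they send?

FL76jf

Offset from 180°W / 90°S: lon 114.8055°, lat 116.2232°.
Field (20°×10°, letters A–R): 114.8055/20 → 5 → F, 116.2232/10 → 11 → L; chars FL.
Square (2°×1°, digits 0–9): 14.8055/2 → 7, 6.2232/1 → 6; chars 76.
Subsquare (5′×2.5′, letters a–x): 0.8055/0.0833333 → 9 → j, 0.2232/0.0416667 → 5 → f; chars jf.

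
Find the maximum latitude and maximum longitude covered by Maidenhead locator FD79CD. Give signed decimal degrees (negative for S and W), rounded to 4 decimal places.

Field F=5, D=3: +5·20° lon, +3·10° lat → SW at lon -80°, lat -60°.
Square 7, 9: +7·2° lon, +9·1° lat → SW at lon -66°, lat -51°.
Subsquare c=2, d=3: +2·0.0833333° lon, +3·0.0416667° lat → SW at lon -65.8333°, lat -50.875°.
Cell spans 0.0833333° lon × 0.0416667° lat. NE corner is SW corner plus one full cell.
latitude -50.8333, longitude -65.7500.

-50.8333, -65.7500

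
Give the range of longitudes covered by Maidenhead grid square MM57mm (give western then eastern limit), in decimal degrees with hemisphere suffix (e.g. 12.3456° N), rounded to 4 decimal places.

Field M=12, M=12: +12·20° lon, +12·10° lat → SW at lon 60°, lat 30°.
Square 5, 7: +5·2° lon, +7·1° lat → SW at lon 70°, lat 37°.
Subsquare m=12, m=12: +12·0.0833333° lon, +12·0.0416667° lat → SW at lon 71°, lat 37.5°.
Cell spans 0.0833333° lon × 0.0416667° lat.
west 71.0000° E, east 71.0833° E.

71.0000° E, 71.0833° E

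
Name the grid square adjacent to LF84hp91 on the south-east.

Longitude extended square 9; +1 → 10, wraps to 0, carry into subsquare.
Longitude subsquare h = 7; +1 → 8 = i.
Latitude extended square 1; −1 → 0.

LF84ip00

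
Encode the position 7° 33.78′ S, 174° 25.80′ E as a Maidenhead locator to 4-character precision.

Add 180° to longitude and 90° to latitude: 354.43, 82.44.
Field (20°×10°, letters A–R): lon ⌊354.43/20⌋ = 17 → R; lat ⌊82.44/10⌋ = 8 → I.
Square (2°×1°, digits 0–9): lon ⌊14.43/2⌋ = 7; lat ⌊2.44/1⌋ = 2.

RI72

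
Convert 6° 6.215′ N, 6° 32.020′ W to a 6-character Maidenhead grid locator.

IJ66rc

Add 180° to longitude and 90° to latitude: 173.4663, 96.1036.
Field: lon ⌊173.4663/20⌋ = 8 → I; lat ⌊96.1036/10⌋ = 9 → J.
Square: lon ⌊13.4663/2⌋ = 6; lat ⌊6.1036/1⌋ = 6.
Subsquare: lon ⌊1.4663/0.0833333⌋ = 17 → r; lat ⌊0.1036/0.0416667⌋ = 2 → c.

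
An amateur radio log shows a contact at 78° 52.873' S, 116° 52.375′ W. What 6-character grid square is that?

Offset from 180°W / 90°S: lon 63.1271°, lat 11.1188°.
Field (20°×10°, letters A–R): 63.1271/20 → 3 → D, 11.1188/10 → 1 → B; chars DB.
Square (2°×1°, digits 0–9): 3.1271/2 → 1, 1.1188/1 → 1; chars 11.
Subsquare (5′×2.5′, letters a–x): 1.1271/0.0833333 → 13 → n, 0.1188/0.0416667 → 2 → c; chars nc.

DB11nc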